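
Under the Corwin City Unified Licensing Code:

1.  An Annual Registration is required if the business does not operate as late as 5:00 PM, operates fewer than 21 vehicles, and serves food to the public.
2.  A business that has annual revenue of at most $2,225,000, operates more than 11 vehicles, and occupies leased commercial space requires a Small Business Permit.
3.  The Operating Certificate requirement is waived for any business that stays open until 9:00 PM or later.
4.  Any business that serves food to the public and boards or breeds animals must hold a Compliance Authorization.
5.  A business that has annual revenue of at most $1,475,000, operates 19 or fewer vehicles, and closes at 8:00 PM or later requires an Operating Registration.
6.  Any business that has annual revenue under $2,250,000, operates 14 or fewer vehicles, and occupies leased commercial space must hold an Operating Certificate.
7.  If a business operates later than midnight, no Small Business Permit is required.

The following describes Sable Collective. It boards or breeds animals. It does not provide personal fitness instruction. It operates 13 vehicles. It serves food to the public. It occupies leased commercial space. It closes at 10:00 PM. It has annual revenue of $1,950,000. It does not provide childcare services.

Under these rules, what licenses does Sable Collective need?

1. closes 10:00 PM, after 5:00 PM; vehicles 13 < 21; serves food to the public → Annual Registration not required.
2. revenue $1,950,000 ≤ $2,225,000; vehicles 13 > 11; occupies leased commercial space → Small Business Permit required.
3. closes 10:00 PM, after 9:00 PM → exempt from Operating Certificate.
4. serves food to the public; boards or breeds animals → Compliance Authorization required.
5. revenue $1,950,000 > $1,475,000; vehicles 13 ≤ 19; closes 10:00 PM, after 8:00 PM → Operating Registration not required.
6. revenue $1,950,000 < $2,250,000; vehicles 13 ≤ 14; occupies leased commercial space → Operating Certificate required.
7. closes 10:00 PM, at/before midnight → Small Business Permit exemption does not apply.

Compliance Authorization, Small Business Permit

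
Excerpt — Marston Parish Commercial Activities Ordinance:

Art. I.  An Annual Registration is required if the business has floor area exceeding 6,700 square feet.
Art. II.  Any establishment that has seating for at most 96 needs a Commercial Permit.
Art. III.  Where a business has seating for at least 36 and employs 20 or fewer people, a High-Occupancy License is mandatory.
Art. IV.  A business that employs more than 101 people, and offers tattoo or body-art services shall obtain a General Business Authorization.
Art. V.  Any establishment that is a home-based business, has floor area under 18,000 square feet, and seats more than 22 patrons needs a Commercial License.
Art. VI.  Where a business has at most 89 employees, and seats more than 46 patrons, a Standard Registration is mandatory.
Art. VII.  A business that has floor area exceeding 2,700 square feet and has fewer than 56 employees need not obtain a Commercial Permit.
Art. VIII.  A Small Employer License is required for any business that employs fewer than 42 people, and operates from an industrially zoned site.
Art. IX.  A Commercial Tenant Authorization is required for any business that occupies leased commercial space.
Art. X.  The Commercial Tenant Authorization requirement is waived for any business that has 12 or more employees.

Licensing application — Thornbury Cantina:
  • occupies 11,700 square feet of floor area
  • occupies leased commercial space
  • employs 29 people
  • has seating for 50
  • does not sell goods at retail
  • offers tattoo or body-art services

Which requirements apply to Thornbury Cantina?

Annual Registration, Standard Registration

Art. I. floor area 11,700 square feet > 6,700 square feet → Annual Registration required.
Art. II. seating 50 ≤ 96 → Commercial Permit required.
Art. III. seating 50 ≥ 36; employees 29 > 20 → High-Occupancy License not required.
Art. IV. employees 29 ≤ 101; offers tattoo or body-art services → General Business Authorization not required.
Art. V. occupies leased commercial space (not: is a home-based business); floor area 11,700 square feet < 18,000 square feet; seating 50 > 22 → Commercial License not required.
Art. VI. employees 29 ≤ 89; seating 50 > 46 → Standard Registration required.
Art. VII. floor area 11,700 square feet > 2,700 square feet; employees 29 < 56 → exempt from Commercial Permit.
Art. VIII. employees 29 < 42; occupies leased commercial space (not: operates from an industrially zoned site) → Small Employer License not required.
Art. IX. occupies leased commercial space → Commercial Tenant Authorization required.
Art. X. employees 29 ≥ 12 → exempt from Commercial Tenant Authorization.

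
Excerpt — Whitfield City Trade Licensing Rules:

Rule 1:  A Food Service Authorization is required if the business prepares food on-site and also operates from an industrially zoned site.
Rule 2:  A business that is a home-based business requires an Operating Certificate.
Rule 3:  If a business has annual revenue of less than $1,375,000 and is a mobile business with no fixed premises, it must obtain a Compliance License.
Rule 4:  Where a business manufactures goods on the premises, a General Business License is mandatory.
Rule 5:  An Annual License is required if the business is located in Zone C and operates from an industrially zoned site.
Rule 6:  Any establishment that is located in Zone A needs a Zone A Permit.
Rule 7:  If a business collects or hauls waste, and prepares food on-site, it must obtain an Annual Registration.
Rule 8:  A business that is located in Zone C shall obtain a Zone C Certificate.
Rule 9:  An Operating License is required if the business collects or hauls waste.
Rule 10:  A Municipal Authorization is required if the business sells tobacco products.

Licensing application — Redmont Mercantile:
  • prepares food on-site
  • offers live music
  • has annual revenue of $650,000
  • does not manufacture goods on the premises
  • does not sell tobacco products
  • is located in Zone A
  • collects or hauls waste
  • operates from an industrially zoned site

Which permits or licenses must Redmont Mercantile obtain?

Rule 1: prepares food on-site; operates from an industrially zoned site → Food Service Authorization required.
Rule 2: operates from an industrially zoned site (not: is a home-based business) → Operating Certificate not required.
Rule 3: revenue $650,000 < $1,375,000; operates from an industrially zoned site (not: is a mobile business with no fixed premises) → Compliance License not required.
Rule 4: does not manufacture goods on the premises → General Business License not required.
Rule 5: is located in Zone A (not: is located in Zone C); operates from an industrially zoned site → Annual License not required.
Rule 6: is located in Zone A → Zone A Permit required.
Rule 7: collects or hauls waste; prepares food on-site → Annual Registration required.
Rule 8: is located in Zone A (not: is located in Zone C) → Zone C Certificate not required.
Rule 9: collects or hauls waste → Operating License required.
Rule 10: does not sell tobacco products → Municipal Authorization not required.

Annual Registration, Food Service Authorization, Operating License, Zone A Permit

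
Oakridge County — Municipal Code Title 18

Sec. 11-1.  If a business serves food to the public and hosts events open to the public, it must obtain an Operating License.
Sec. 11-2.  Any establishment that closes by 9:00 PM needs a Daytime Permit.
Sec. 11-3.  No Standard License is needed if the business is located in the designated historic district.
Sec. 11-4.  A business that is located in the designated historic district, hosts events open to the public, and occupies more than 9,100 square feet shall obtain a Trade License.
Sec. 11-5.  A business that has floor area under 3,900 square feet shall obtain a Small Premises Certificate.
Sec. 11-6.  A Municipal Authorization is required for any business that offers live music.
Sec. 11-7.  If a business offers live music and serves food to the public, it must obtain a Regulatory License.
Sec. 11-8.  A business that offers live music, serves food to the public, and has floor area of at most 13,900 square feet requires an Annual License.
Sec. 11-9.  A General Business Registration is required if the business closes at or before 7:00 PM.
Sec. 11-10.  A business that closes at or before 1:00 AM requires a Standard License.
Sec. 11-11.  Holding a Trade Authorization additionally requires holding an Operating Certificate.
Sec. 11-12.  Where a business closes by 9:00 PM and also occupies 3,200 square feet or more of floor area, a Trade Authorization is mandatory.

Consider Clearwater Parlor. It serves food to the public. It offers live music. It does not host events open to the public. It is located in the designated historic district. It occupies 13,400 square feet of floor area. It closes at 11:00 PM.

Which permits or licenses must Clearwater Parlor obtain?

Sec. 11-1. serves food to the public; does not host events open to the public → Operating License not required.
Sec. 11-2. closes 11:00 PM, after 9:00 PM → Daytime Permit not required.
Sec. 11-3. is located in the designated historic district → exempt from Standard License.
Sec. 11-4. is located in the designated historic district; does not host events open to the public; floor area 13,400 square feet > 9,100 square feet → Trade License not required.
Sec. 11-5. floor area 13,400 square feet ≥ 3,900 square feet → Small Premises Certificate not required.
Sec. 11-6. offers live music → Municipal Authorization required.
Sec. 11-7. offers live music; serves food to the public → Regulatory License required.
Sec. 11-8. offers live music; serves food to the public; floor area 13,400 square feet ≤ 13,900 square feet → Annual License required.
Sec. 11-9. closes 11:00 PM, after 7:00 PM → General Business Registration not required.
Sec. 11-10. closes 11:00 PM, at/before 1:00 AM → Standard License required.
Sec. 11-11. Trade Authorization is not required → no effect.
Sec. 11-12. closes 11:00 PM, after 9:00 PM; floor area 13,400 square feet ≥ 3,200 square feet → Trade Authorization not required.

Annual License, Municipal Authorization, Regulatory License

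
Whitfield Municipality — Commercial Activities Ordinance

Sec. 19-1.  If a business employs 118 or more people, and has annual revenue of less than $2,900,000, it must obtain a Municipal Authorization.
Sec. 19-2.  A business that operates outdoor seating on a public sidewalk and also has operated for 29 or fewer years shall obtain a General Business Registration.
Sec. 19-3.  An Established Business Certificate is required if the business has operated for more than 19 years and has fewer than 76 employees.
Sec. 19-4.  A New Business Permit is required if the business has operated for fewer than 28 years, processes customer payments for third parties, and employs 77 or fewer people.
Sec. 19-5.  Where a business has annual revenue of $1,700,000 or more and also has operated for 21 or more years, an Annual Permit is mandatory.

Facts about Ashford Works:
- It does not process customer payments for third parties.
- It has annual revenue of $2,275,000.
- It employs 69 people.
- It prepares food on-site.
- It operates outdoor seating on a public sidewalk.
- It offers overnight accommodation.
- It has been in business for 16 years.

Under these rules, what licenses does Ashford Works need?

General Business Registration

Sec. 19-1. employees 69 < 118; revenue $2,275,000 < $2,900,000 → Municipal Authorization not required.
Sec. 19-2. operates outdoor seating on a public sidewalk; years in business 16 ≤ 29 → General Business Registration required.
Sec. 19-3. years in business 16 ≤ 19; employees 69 < 76 → Established Business Certificate not required.
Sec. 19-4. years in business 16 < 28; does not process customer payments for third parties; employees 69 ≤ 77 → New Business Permit not required.
Sec. 19-5. revenue $2,275,000 ≥ $1,700,000; years in business 16 < 21 → Annual Permit not required.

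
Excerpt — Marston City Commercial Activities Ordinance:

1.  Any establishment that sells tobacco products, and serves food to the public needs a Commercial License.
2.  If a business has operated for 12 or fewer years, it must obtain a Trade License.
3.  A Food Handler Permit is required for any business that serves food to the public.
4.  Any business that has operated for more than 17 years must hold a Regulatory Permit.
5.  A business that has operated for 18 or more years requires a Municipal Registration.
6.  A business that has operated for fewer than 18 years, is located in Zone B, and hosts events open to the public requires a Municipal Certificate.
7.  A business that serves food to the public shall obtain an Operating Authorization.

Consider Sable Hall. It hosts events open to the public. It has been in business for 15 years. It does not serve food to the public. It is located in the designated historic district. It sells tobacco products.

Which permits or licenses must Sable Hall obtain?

None

1. sells tobacco products; does not serve food to the public → Commercial License not required.
2. years in business 15 > 12 → Trade License not required.
3. does not serve food to the public → Food Handler Permit not required.
4. years in business 15 ≤ 17 → Regulatory Permit not required.
5. years in business 15 < 18 → Municipal Registration not required.
6. years in business 15 < 18; is located in the designated historic district (not: is located in Zone B); hosts events open to the public → Municipal Certificate not required.
7. does not serve food to the public → Operating Authorization not required.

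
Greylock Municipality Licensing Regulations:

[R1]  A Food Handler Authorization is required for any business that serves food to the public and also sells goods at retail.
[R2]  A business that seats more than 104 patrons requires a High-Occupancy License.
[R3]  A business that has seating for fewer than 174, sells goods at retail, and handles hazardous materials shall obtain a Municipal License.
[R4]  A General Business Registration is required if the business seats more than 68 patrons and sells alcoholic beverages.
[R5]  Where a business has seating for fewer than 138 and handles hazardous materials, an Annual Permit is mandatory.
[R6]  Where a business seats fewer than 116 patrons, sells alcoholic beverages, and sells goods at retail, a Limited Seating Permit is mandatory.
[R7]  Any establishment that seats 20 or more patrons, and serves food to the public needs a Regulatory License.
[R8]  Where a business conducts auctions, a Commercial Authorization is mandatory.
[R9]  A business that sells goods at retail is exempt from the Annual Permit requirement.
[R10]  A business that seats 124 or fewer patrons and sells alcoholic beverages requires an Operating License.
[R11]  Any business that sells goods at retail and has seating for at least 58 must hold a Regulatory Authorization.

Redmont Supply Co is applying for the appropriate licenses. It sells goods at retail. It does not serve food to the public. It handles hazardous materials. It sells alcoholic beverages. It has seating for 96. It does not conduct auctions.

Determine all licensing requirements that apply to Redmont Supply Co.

[R1] does not serve food to the public; sells goods at retail → Food Handler Authorization not required.
[R2] seating 96 ≤ 104 → High-Occupancy License not required.
[R3] seating 96 < 174; sells goods at retail; handles hazardous materials → Municipal License required.
[R4] seating 96 > 68; sells alcoholic beverages → General Business Registration required.
[R5] seating 96 < 138; handles hazardous materials → Annual Permit required.
[R6] seating 96 < 116; sells alcoholic beverages; sells goods at retail → Limited Seating Permit required.
[R7] seating 96 ≥ 20; does not serve food to the public → Regulatory License not required.
[R8] does not conduct auctions → Commercial Authorization not required.
[R9] sells goods at retail → exempt from Annual Permit.
[R10] seating 96 ≤ 124; sells alcoholic beverages → Operating License required.
[R11] sells goods at retail; seating 96 ≥ 58 → Regulatory Authorization required.

General Business Registration, Limited Seating Permit, Municipal License, Operating License, Regulatory Authorization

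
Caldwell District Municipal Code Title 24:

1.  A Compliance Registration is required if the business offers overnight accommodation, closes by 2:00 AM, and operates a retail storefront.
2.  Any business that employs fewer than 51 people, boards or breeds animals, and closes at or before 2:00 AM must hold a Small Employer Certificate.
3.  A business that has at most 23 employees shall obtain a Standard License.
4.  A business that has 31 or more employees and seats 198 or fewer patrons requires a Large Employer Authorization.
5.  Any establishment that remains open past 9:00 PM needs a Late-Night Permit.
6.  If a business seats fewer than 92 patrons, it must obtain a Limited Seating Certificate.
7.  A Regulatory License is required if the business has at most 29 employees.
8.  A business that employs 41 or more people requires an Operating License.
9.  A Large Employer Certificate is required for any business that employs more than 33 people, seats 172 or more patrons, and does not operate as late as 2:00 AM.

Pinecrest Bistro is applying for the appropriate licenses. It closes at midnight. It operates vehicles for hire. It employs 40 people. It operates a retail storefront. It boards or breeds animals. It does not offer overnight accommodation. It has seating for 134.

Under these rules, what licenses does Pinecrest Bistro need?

1. does not offer overnight accommodation; closes midnight, at/before 2:00 AM; operates a retail storefront → Compliance Registration not required.
2. employees 40 < 51; boards or breeds animals; closes midnight, at/before 2:00 AM → Small Employer Certificate required.
3. employees 40 > 23 → Standard License not required.
4. employees 40 ≥ 31; seating 134 ≤ 198 → Large Employer Authorization required.
5. closes midnight, after 9:00 PM → Late-Night Permit required.
6. seating 134 ≥ 92 → Limited Seating Certificate not required.
7. employees 40 > 29 → Regulatory License not required.
8. employees 40 < 41 → Operating License not required.
9. employees 40 > 33; seating 134 < 172; closes midnight, at/before 2:00 AM → Large Employer Certificate not required.

Large Employer Authorization, Late-Night Permit, Small Employer Certificate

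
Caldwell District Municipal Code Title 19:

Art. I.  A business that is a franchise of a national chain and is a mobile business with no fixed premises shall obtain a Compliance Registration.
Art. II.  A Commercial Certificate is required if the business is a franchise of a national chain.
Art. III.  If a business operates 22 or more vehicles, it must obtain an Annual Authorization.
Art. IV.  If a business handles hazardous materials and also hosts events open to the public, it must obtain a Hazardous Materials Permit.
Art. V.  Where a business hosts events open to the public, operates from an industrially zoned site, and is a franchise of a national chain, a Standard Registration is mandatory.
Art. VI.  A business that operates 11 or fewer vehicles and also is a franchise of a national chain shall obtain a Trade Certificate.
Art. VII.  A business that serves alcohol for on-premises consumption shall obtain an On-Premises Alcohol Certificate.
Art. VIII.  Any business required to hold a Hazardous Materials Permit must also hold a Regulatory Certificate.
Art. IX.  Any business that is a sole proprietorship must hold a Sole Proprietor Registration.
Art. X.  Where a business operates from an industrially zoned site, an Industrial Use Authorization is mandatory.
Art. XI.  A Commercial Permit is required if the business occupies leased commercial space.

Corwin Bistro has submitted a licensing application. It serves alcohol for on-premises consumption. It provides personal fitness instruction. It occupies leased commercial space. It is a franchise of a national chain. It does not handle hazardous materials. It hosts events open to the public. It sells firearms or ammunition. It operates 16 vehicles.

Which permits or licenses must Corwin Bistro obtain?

Art. I. is a franchise of a national chain; occupies leased commercial space (not: is a mobile business with no fixed premises) → Compliance Registration not required.
Art. II. is a franchise of a national chain → Commercial Certificate required.
Art. III. vehicles 16 < 22 → Annual Authorization not required.
Art. IV. does not handle hazardous materials; hosts events open to the public → Hazardous Materials Permit not required.
Art. V. hosts events open to the public; occupies leased commercial space (not: operates from an industrially zoned site); is a franchise of a national chain → Standard Registration not required.
Art. VI. vehicles 16 > 11; is a franchise of a national chain → Trade Certificate not required.
Art. VII. serves alcohol for on-premises consumption → On-Premises Alcohol Certificate required.
Art. VIII. Hazardous Materials Permit is not required → no effect.
Art. IX. is a franchise of a national chain (not: is a sole proprietorship) → Sole Proprietor Registration not required.
Art. X. occupies leased commercial space (not: operates from an industrially zoned site) → Industrial Use Authorization not required.
Art. XI. occupies leased commercial space → Commercial Permit required.

Commercial Certificate, Commercial Permit, On-Premises Alcohol Certificate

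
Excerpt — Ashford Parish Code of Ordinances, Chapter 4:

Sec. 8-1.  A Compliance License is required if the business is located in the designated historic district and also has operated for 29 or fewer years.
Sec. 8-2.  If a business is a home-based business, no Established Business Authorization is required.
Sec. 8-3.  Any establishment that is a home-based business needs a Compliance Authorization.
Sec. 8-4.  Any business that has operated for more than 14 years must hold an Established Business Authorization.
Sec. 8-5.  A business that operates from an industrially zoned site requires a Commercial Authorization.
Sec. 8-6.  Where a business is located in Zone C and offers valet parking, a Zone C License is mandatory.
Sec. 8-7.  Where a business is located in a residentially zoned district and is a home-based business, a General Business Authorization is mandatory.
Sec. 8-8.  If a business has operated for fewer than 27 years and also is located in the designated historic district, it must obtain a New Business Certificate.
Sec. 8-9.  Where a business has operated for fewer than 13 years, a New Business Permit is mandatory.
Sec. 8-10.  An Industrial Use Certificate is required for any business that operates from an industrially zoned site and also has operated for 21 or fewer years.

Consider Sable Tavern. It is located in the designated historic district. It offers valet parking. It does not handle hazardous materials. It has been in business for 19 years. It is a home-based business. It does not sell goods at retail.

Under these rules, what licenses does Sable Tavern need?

Sec. 8-1. is located in the designated historic district; years in business 19 ≤ 29 → Compliance License required.
Sec. 8-2. is a home-based business → exempt from Established Business Authorization.
Sec. 8-3. is a home-based business → Compliance Authorization required.
Sec. 8-4. years in business 19 > 14 → Established Business Authorization required.
Sec. 8-5. is a home-based business (not: operates from an industrially zoned site) → Commercial Authorization not required.
Sec. 8-6. is located in the designated historic district (not: is located in Zone C); offers valet parking → Zone C License not required.
Sec. 8-7. is located in the designated historic district (not: is located in a residentially zoned district); is a home-based business → General Business Authorization not required.
Sec. 8-8. years in business 19 < 27; is located in the designated historic district → New Business Certificate required.
Sec. 8-9. years in business 19 ≥ 13 → New Business Permit not required.
Sec. 8-10. is a home-based business (not: operates from an industrially zoned site); years in business 19 ≤ 21 → Industrial Use Certificate not required.

Compliance Authorization, Compliance License, New Business Certificate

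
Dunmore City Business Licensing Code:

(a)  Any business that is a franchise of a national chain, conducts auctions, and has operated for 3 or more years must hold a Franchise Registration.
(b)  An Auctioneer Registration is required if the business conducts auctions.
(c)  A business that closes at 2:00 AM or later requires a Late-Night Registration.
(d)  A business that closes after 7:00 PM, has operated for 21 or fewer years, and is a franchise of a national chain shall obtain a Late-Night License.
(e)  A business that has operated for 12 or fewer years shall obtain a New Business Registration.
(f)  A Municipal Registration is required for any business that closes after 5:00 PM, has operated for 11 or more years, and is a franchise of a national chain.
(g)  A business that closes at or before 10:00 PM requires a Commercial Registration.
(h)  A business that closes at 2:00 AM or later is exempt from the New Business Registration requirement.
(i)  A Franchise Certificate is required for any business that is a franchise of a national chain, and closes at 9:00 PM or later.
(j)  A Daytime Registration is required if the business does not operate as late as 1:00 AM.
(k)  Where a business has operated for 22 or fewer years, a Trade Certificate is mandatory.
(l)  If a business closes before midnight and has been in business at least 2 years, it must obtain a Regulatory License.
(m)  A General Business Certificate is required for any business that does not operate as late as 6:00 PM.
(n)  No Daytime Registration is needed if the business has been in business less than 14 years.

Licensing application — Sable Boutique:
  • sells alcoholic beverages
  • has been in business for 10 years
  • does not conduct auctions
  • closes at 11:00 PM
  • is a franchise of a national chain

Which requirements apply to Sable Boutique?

(a) is a franchise of a national chain; does not conduct auctions; years in business 10 ≥ 3 → Franchise Registration not required.
(b) does not conduct auctions → Auctioneer Registration not required.
(c) closes 11:00 PM, at/before 2:00 AM → Late-Night Registration not required.
(d) closes 11:00 PM, after 7:00 PM; years in business 10 ≤ 21; is a franchise of a national chain → Late-Night License required.
(e) years in business 10 ≤ 12 → New Business Registration required.
(f) closes 11:00 PM, after 5:00 PM; years in business 10 < 11; is a franchise of a national chain → Municipal Registration not required.
(g) closes 11:00 PM, after 10:00 PM → Commercial Registration not required.
(h) closes 11:00 PM, at/before 2:00 AM → New Business Registration exemption does not apply.
(i) is a franchise of a national chain; closes 11:00 PM, after 9:00 PM → Franchise Certificate required.
(j) closes 11:00 PM, at/before 1:00 AM → Daytime Registration required.
(k) years in business 10 ≤ 22 → Trade Certificate required.
(l) closes 11:00 PM, at/before midnight; years in business 10 ≥ 2 → Regulatory License required.
(m) closes 11:00 PM, after 6:00 PM → General Business Certificate not required.
(n) years in business 10 < 14 → exempt from Daytime Registration.

Franchise Certificate, Late-Night License, New Business Registration, Regulatory License, Trade Certificate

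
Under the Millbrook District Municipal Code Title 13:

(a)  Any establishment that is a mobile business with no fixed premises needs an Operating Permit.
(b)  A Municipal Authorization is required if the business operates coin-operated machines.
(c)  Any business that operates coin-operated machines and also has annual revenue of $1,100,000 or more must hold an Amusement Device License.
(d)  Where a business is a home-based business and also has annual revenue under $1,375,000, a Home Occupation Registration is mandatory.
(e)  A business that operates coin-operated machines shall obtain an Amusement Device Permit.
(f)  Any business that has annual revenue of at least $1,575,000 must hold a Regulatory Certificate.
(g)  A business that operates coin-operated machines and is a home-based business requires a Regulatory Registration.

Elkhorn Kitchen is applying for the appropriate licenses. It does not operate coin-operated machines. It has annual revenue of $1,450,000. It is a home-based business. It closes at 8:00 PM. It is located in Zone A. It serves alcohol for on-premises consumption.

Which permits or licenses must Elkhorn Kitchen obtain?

(a) is a home-based business (not: is a mobile business with no fixed premises) → Operating Permit not required.
(b) does not operate coin-operated machines → Municipal Authorization not required.
(c) does not operate coin-operated machines; revenue $1,450,000 ≥ $1,100,000 → Amusement Device License not required.
(d) is a home-based business; revenue $1,450,000 ≥ $1,375,000 → Home Occupation Registration not required.
(e) does not operate coin-operated machines → Amusement Device Permit not required.
(f) revenue $1,450,000 < $1,575,000 → Regulatory Certificate not required.
(g) does not operate coin-operated machines; is a home-based business → Regulatory Registration not required.

None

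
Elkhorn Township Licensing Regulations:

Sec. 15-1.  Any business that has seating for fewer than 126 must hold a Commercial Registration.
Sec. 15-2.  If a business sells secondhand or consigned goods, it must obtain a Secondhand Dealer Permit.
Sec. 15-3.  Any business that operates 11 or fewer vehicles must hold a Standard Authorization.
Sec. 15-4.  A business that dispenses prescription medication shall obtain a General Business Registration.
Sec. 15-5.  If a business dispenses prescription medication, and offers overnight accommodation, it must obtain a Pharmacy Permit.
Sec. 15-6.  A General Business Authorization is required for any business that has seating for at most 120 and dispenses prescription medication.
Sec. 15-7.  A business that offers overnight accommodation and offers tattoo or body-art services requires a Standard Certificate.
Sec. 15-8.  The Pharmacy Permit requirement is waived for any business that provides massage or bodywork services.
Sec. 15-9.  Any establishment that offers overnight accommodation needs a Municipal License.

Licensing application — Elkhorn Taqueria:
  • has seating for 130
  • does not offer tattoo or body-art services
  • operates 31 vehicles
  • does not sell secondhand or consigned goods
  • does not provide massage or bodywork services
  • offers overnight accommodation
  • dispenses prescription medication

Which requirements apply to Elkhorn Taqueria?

General Business Registration, Municipal License, Pharmacy Permit

Sec. 15-1. seating 130 ≥ 126 → Commercial Registration not required.
Sec. 15-2. does not sell secondhand or consigned goods → Secondhand Dealer Permit not required.
Sec. 15-3. vehicles 31 > 11 → Standard Authorization not required.
Sec. 15-4. dispenses prescription medication → General Business Registration required.
Sec. 15-5. dispenses prescription medication; offers overnight accommodation → Pharmacy Permit required.
Sec. 15-6. seating 130 > 120; dispenses prescription medication → General Business Authorization not required.
Sec. 15-7. offers overnight accommodation; does not offer tattoo or body-art services → Standard Certificate not required.
Sec. 15-8. does not provide massage or bodywork services → Pharmacy Permit exemption does not apply.
Sec. 15-9. offers overnight accommodation → Municipal License required.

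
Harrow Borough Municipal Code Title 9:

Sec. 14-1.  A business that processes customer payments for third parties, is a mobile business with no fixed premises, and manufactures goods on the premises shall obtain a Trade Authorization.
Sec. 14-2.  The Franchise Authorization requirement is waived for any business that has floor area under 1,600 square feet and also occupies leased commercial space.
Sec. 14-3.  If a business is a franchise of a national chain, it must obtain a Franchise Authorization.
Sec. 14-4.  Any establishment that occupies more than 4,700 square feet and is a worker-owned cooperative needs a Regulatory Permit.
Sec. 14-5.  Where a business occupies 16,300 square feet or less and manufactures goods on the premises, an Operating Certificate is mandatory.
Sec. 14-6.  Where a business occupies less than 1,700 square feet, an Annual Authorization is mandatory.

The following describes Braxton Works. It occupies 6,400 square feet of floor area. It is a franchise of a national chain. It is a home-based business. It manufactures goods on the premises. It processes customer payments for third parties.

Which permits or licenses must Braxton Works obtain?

Franchise Authorization, Operating Certificate

Sec. 14-1. processes customer payments for third parties; is a home-based business (not: is a mobile business with no fixed premises); manufactures goods on the premises → Trade Authorization not required.
Sec. 14-2. floor area 6,400 square feet ≥ 1,600 square feet; is a home-based business (not: occupies leased commercial space) → Franchise Authorization exemption does not apply.
Sec. 14-3. is a franchise of a national chain → Franchise Authorization required.
Sec. 14-4. floor area 6,400 square feet > 4,700 square feet; is a franchise of a national chain (not: is a worker-owned cooperative) → Regulatory Permit not required.
Sec. 14-5. floor area 6,400 square feet ≤ 16,300 square feet; manufactures goods on the premises → Operating Certificate required.
Sec. 14-6. floor area 6,400 square feet ≥ 1,700 square feet → Annual Authorization not required.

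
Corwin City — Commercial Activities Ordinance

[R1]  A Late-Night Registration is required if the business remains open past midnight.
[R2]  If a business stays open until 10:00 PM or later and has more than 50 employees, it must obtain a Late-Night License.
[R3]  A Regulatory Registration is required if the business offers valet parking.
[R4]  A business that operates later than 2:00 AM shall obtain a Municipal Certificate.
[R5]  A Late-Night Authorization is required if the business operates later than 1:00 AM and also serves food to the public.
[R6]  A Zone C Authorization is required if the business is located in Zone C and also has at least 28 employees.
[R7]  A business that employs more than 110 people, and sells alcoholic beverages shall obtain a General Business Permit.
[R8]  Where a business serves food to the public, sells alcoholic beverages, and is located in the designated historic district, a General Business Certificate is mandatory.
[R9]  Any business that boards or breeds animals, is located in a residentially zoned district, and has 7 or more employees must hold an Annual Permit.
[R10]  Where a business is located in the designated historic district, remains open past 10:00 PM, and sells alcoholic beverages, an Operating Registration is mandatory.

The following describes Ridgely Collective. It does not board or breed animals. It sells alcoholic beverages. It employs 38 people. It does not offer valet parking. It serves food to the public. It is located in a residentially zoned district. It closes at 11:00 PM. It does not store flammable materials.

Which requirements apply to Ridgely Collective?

[R1] closes 11:00 PM, at/before midnight → Late-Night Registration not required.
[R2] closes 11:00 PM, after 10:00 PM; employees 38 ≤ 50 → Late-Night License not required.
[R3] does not offer valet parking → Regulatory Registration not required.
[R4] closes 11:00 PM, at/before 2:00 AM → Municipal Certificate not required.
[R5] closes 11:00 PM, at/before 1:00 AM; serves food to the public → Late-Night Authorization not required.
[R6] is located in a residentially zoned district (not: is located in Zone C); employees 38 ≥ 28 → Zone C Authorization not required.
[R7] employees 38 ≤ 110; sells alcoholic beverages → General Business Permit not required.
[R8] serves food to the public; sells alcoholic beverages; is located in a residentially zoned district (not: is located in the designated historic district) → General Business Certificate not required.
[R9] does not board or breed animals; is located in a residentially zoned district; employees 38 ≥ 7 → Annual Permit not required.
[R10] is located in a residentially zoned district (not: is located in the designated historic district); closes 11:00 PM, after 10:00 PM; sells alcoholic beverages → Operating Registration not required.

None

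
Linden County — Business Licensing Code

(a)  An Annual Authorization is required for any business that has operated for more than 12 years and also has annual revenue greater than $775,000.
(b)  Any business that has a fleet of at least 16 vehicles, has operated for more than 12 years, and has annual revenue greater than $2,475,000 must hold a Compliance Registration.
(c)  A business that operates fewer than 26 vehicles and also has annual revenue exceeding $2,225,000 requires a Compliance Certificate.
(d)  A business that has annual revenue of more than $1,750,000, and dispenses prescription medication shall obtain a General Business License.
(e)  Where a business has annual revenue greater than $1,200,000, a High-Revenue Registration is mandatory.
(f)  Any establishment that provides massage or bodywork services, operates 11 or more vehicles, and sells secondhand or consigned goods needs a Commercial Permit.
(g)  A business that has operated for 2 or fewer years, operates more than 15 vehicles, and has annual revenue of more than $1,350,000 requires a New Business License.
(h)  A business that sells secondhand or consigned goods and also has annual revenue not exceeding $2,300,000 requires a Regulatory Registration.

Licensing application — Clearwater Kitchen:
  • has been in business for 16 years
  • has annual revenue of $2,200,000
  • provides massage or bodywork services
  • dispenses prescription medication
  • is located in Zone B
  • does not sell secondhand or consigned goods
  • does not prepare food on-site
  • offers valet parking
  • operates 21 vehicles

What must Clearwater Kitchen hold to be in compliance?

(a) years in business 16 > 12; revenue $2,200,000 > $775,000 → Annual Authorization required.
(b) vehicles 21 ≥ 16; years in business 16 > 12; revenue $2,200,000 ≤ $2,475,000 → Compliance Registration not required.
(c) vehicles 21 < 26; revenue $2,200,000 ≤ $2,225,000 → Compliance Certificate not required.
(d) revenue $2,200,000 > $1,750,000; dispenses prescription medication → General Business License required.
(e) revenue $2,200,000 > $1,200,000 → High-Revenue Registration required.
(f) provides massage or bodywork services; vehicles 21 ≥ 11; does not sell secondhand or consigned goods → Commercial Permit not required.
(g) years in business 16 > 2; vehicles 21 > 15; revenue $2,200,000 > $1,350,000 → New Business License not required.
(h) does not sell secondhand or consigned goods; revenue $2,200,000 ≤ $2,300,000 → Regulatory Registration not required.

Annual Authorization, General Business License, High-Revenue Registration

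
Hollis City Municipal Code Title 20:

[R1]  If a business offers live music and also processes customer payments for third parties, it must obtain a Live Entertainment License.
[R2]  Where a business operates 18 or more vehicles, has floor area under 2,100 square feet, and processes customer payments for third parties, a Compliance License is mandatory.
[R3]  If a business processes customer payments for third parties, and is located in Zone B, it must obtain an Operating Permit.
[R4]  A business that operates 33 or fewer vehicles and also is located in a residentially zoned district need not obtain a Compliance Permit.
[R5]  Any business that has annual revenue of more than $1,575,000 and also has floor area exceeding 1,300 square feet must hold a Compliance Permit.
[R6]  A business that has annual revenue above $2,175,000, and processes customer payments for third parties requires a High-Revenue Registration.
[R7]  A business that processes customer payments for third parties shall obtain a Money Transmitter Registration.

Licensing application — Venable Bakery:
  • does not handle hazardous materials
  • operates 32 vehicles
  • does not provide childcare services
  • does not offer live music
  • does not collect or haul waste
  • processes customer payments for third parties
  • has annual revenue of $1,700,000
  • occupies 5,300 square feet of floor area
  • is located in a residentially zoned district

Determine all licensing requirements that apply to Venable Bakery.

Money Transmitter Registration

[R1] does not offer live music; processes customer payments for third parties → Live Entertainment License not required.
[R2] vehicles 32 ≥ 18; floor area 5,300 square feet ≥ 2,100 square feet; processes customer payments for third parties → Compliance License not required.
[R3] processes customer payments for third parties; is located in a residentially zoned district (not: is located in Zone B) → Operating Permit not required.
[R4] vehicles 32 ≤ 33; is located in a residentially zoned district → exempt from Compliance Permit.
[R5] revenue $1,700,000 > $1,575,000; floor area 5,300 square feet > 1,300 square feet → Compliance Permit required.
[R6] revenue $1,700,000 ≤ $2,175,000; processes customer payments for third parties → High-Revenue Registration not required.
[R7] processes customer payments for third parties → Money Transmitter Registration required.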